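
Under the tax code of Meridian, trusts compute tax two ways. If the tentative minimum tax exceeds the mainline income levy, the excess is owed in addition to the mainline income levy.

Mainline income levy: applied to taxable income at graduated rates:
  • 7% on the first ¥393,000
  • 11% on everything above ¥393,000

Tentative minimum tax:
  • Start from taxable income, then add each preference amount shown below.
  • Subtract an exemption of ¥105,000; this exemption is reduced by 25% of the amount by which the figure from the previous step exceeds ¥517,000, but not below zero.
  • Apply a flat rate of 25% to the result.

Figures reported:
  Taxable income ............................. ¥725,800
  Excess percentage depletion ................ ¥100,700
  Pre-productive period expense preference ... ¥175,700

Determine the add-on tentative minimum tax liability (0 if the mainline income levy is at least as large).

Tentative minimum tax:
  Adjusted income: ¥725,800 + ¥100,700 + ¥175,700 = ¥1,002,200
  Exemption: 25% × (¥1,002,200 − ¥517,000) = ¥121,300 ≥ ¥105,000, so the exemption is fully phased out
  Base: ¥1,002,200 − ¥0 = ¥1,002,200
  ¥1,002,200 × 25% = ¥250,550

Mainline income levy:
  ¥393,000 × 7% = ¥27,510
  ¥332,800 × 11% = ¥36,608
  → ¥64,118

Excess of tentative minimum tax over mainline income levy: ¥250,550 − ¥64,118 = ¥186,432.

¥186,432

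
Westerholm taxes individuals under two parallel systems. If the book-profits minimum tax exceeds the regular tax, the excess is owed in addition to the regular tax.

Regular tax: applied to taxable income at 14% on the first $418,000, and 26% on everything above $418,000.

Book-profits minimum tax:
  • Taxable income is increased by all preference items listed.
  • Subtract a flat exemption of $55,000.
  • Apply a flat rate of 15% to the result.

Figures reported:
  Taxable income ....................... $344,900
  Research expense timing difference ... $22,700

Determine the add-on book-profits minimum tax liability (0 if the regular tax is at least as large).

$0

Regular tax:
  $344,900 × 14% = $48,286

Book-profits minimum tax:
  Adjusted income: $344,900 + $22,700 = $367,600
  Less exemption $55,000 → base $312,600
  $312,600 × 15% = $46,890

$46,890 ≤ $48,286, so no add-on is due.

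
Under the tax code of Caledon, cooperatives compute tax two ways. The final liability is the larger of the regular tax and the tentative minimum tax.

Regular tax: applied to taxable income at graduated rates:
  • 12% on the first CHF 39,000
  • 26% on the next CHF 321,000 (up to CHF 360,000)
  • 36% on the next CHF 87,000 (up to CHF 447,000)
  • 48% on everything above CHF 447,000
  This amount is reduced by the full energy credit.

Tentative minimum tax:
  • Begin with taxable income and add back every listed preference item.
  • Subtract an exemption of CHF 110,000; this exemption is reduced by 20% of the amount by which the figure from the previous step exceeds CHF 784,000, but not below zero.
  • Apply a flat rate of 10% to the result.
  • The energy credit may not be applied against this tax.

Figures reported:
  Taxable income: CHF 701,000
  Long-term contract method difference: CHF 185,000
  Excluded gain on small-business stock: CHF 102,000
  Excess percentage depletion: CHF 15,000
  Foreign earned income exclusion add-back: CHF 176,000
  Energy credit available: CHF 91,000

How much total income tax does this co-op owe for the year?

Regular tax:
  CHF 39,000 × 12% = CHF 4,680
  CHF 321,000 × 26% = CHF 83,460
  CHF 87,000 × 36% = CHF 31,320
  CHF 254,000 × 48% = CHF 121,920
  → CHF 241,380
  Less energy credit CHF 91,000 → CHF 150,380

Tentative minimum tax:
  Adjusted income: CHF 701,000 + CHF 185,000 + CHF 102,000 + CHF 15,000 + CHF 176,000 = CHF 1,179,000
  Exemption: CHF 110,000 − 20% × (CHF 1,179,000 − CHF 784,000) = CHF 110,000 − CHF 79,000 = CHF 31,000
  Base: CHF 1,179,000 − CHF 31,000 = CHF 1,148,000
  CHF 1,148,000 × 10% = CHF 114,800

CHF 150,380 > CHF 114,800, so the regular tax governs.

CHF 150,380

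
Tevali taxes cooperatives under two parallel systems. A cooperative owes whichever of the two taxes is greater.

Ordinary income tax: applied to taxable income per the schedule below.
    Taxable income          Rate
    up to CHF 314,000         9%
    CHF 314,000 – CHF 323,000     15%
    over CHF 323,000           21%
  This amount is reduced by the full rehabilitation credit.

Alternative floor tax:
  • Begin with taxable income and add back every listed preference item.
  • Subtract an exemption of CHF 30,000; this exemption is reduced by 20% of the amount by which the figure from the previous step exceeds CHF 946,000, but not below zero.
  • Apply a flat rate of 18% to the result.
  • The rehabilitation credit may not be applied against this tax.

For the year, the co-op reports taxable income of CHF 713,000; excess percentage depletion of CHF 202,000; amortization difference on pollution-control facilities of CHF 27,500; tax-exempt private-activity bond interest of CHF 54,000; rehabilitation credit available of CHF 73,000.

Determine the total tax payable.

Alternative floor tax:
  Adjusted income: CHF 713,000 + CHF 202,000 + CHF 27,500 + CHF 54,000 = CHF 996,500
  Exemption: CHF 30,000 − 20% × (CHF 996,500 − CHF 946,000) = CHF 30,000 − CHF 10,100 = CHF 19,900
  Base: CHF 996,500 − CHF 19,900 = CHF 976,600
  CHF 976,600 × 18% = CHF 175,788

Ordinary income tax:
  CHF 314,000 × 9% = CHF 28,260
  CHF 9,000 × 15% = CHF 1,350
  CHF 390,000 × 21% = CHF 81,900
  → CHF 111,510
  Less rehabilitation credit CHF 73,000 → CHF 38,510

CHF 175,788 > CHF 38,510, so the alternative floor tax is the binding amount.

CHF 175,788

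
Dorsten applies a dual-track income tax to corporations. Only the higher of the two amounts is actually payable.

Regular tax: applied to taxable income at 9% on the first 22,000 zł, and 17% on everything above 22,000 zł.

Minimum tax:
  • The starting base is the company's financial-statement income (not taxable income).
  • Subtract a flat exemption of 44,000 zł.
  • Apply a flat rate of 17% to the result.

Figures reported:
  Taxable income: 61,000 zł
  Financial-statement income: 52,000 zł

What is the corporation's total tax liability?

Regular tax:
  22,000 zł × 9% = 1,980 zł
  39,000 zł × 17% = 6,630 zł
  → 8,610 zł

Minimum tax:
  Base (financial-statement income): 52,000 zł
  Less exemption 44,000 zł → base 8,000 zł
  8,000 zł × 17% = 1,360 zł

8,610 zł > 1,360 zł, so the regular tax governs.

8,610 zł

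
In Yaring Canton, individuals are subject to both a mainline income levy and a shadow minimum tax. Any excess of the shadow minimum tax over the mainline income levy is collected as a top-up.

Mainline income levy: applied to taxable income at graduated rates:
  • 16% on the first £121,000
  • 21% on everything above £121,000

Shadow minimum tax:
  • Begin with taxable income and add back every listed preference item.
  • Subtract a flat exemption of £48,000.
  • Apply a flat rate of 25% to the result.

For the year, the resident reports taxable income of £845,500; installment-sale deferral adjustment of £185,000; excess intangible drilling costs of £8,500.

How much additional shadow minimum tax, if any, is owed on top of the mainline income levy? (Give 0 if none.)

Shadow minimum tax:
  Adjusted income: £845,500 + £185,000 + £8,500 = £1,039,000
  Less exemption £48,000 → base £991,000
  £991,000 × 25% = £247,750

Mainline income levy:
  £121,000 × 16% = £19,360
  £724,500 × 21% = £152,145
  → £171,505

Excess of shadow minimum tax over mainline income levy: £247,750 − £171,505 = £76,245.

£76,245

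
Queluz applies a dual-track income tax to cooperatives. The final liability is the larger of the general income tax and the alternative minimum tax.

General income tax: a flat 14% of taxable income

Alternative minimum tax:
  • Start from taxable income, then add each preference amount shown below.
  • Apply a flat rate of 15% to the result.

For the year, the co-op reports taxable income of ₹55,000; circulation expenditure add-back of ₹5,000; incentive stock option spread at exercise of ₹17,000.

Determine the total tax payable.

Alternative minimum tax:
  Adjusted income: ₹55,000 + ₹5,000 + ₹17,000 = ₹77,000
  ₹77,000 × 15% = ₹11,550

General income tax:
  ₹55,000 × 14% = ₹7,700

₹11,550 > ₹7,700, so the alternative minimum tax is the binding amount.

₹11,550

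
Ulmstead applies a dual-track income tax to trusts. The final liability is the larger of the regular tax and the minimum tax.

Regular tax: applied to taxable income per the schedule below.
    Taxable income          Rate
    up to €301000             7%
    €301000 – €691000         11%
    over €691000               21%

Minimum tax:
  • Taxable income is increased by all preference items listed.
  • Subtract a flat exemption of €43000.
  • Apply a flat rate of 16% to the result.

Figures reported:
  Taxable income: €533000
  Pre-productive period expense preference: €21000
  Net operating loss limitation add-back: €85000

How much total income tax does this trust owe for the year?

€95360

Regular tax:
  €301000 × 7% = €21070
  €232000 × 11% = €25520
  → €46590

Minimum tax:
  Adjusted income: €533000 + €21000 + €85000 = €639000
  Less exemption €43000 → base €596000
  €596000 × 16% = €95360

€95360 > €46590, so the minimum tax is the binding amount.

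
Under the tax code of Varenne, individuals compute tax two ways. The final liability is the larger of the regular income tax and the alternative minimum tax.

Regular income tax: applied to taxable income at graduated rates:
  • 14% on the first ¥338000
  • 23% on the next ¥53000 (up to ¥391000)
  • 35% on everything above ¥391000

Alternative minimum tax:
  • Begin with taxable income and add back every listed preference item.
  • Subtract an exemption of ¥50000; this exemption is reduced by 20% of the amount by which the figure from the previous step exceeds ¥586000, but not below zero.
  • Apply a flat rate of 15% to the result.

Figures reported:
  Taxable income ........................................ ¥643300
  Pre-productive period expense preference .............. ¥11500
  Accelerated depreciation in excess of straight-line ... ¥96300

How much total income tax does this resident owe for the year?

¥147815

Alternative minimum tax:
  Adjusted income: ¥643300 + ¥11500 + ¥96300 = ¥751100
  Exemption: ¥50000 − 20% × (¥751100 − ¥586000) = ¥50000 − ¥33020 = ¥16980
  Base: ¥751100 − ¥16980 = ¥734120
  ¥734120 × 15% = ¥110118

Regular income tax:
  ¥338000 × 14% = ¥47320
  ¥53000 × 23% = ¥12190
  ¥252300 × 35% = ¥88305
  → ¥147815

¥147815 > ¥110118, so the regular income tax governs.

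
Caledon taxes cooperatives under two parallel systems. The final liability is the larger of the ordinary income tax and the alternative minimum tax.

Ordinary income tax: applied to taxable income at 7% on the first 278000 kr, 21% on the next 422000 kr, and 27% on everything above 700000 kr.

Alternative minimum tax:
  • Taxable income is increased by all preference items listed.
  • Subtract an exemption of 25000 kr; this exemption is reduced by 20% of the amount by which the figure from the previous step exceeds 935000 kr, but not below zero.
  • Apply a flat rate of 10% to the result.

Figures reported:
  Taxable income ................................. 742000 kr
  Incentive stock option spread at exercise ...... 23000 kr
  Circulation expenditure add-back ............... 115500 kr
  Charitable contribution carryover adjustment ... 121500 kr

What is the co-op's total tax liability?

119420 kr

Alternative minimum tax:
  Adjusted income: 742000 kr + 23000 kr + 115500 kr + 121500 kr = 1002000 kr
  Exemption: 25000 kr − 20% × (1002000 kr − 935000 kr) = 25000 kr − 13400 kr = 11600 kr
  Base: 1002000 kr − 11600 kr = 990400 kr
  990400 kr × 10% = 99040 kr

Ordinary income tax:
  278000 kr × 7% = 19460 kr
  422000 kr × 21% = 88620 kr
  42000 kr × 27% = 11340 kr
  → 119420 kr

119420 kr > 99040 kr, so the ordinary income tax governs.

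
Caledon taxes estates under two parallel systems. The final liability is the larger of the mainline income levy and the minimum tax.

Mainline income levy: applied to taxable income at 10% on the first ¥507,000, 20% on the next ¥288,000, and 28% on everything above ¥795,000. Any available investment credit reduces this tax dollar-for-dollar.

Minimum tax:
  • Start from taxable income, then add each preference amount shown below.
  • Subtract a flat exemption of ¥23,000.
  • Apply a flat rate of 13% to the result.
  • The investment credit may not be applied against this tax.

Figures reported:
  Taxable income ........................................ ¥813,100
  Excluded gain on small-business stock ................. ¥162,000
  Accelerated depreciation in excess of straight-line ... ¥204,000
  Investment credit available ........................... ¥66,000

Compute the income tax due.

Mainline income levy:
  ¥507,000 × 10% = ¥50,700
  ¥288,000 × 20% = ¥57,600
  ¥18,100 × 28% = ¥5,068
  → ¥113,368
  Less investment credit ¥66,000 → ¥47,368

Minimum tax:
  Adjusted income: ¥813,100 + ¥162,000 + ¥204,000 = ¥1,179,100
  Less exemption ¥23,000 → base ¥1,156,100
  ¥1,156,100 × 13% = ¥150,293

¥150,293 > ¥47,368, so the minimum tax is the binding amount.

¥150,293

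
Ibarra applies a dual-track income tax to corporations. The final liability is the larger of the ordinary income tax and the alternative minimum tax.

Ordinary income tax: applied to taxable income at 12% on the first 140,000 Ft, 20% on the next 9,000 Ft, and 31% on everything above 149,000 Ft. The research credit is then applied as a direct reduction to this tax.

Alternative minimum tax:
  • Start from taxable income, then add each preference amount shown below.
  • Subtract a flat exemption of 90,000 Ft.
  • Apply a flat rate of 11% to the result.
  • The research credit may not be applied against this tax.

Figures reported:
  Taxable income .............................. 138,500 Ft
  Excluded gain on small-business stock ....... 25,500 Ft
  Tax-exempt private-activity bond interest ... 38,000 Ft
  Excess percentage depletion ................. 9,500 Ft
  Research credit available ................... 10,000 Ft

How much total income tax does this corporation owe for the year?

13,365 Ft

Alternative minimum tax:
  Adjusted income: 138,500 Ft + 25,500 Ft + 38,000 Ft + 9,500 Ft = 211,500 Ft
  Less exemption 90,000 Ft → base 121,500 Ft
  121,500 Ft × 11% = 13,365 Ft

Ordinary income tax:
  138,500 Ft × 12% = 16,620 Ft
  Less research credit 10,000 Ft → 6,620 Ft

13,365 Ft > 6,620 Ft, so the alternative minimum tax is the binding amount.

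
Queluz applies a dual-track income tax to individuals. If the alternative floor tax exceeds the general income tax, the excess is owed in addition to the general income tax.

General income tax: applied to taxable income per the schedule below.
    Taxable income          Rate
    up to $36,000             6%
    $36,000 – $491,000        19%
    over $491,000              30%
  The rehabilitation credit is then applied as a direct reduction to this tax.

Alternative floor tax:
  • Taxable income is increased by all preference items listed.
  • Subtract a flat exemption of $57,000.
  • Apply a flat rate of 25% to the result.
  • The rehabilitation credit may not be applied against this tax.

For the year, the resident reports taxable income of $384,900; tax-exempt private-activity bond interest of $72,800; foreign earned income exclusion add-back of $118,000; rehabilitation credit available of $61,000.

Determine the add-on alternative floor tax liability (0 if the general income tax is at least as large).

General income tax:
  $36,000 × 6% = $2,160
  $348,900 × 19% = $66,291
  → $68,451
  Less rehabilitation credit $61,000 → $7,451

Alternative floor tax:
  Adjusted income: $384,900 + $72,800 + $118,000 = $575,700
  Less exemption $57,000 → base $518,700
  $518,700 × 25% = $129,675

Excess of alternative floor tax over general income tax: $129,675 − $7,451 = $122,224.

$122,224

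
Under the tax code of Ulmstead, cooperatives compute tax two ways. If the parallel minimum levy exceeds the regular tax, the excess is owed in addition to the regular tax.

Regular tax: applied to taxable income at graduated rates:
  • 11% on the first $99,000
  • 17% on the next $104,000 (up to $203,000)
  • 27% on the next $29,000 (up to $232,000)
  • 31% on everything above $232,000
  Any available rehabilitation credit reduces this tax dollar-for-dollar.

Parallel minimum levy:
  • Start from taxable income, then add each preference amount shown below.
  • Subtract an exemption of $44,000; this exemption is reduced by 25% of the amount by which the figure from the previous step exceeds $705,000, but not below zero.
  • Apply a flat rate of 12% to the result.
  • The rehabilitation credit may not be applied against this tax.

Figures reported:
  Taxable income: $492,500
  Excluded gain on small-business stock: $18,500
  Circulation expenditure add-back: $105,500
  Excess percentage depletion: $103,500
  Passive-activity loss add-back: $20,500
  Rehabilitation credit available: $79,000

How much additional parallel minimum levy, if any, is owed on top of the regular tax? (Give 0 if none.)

Regular tax:
  $99,000 × 11% = $10,890
  $104,000 × 17% = $17,680
  $29,000 × 27% = $7,830
  $260,500 × 31% = $80,755
  → $117,155
  Less rehabilitation credit $79,000 → $38,155

Parallel minimum levy:
  Adjusted income: $492,500 + $18,500 + $105,500 + $103,500 + $20,500 = $740,500
  Exemption: $44,000 − 25% × ($740,500 − $705,000) = $44,000 − $8,875 = $35,125
  Base: $740,500 − $35,125 = $705,375
  $705,375 × 12% = $84,645

Excess of parallel minimum levy over regular tax: $84,645 − $38,155 = $46,490.

$46,490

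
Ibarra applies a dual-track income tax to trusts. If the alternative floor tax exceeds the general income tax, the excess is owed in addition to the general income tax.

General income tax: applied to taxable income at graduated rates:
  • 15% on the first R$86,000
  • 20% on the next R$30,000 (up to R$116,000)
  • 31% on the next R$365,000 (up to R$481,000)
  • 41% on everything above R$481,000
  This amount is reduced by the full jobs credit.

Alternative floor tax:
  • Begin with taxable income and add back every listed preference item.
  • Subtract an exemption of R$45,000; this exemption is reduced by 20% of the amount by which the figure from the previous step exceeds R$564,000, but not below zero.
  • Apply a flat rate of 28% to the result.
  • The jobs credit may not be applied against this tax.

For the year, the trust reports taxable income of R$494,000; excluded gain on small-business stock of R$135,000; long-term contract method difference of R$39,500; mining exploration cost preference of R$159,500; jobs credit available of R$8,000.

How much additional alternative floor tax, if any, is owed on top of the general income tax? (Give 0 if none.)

R$102,460

General income tax:
  R$86,000 × 15% = R$12,900
  R$30,000 × 20% = R$6,000
  R$365,000 × 31% = R$113,150
  R$13,000 × 41% = R$5,330
  → R$137,380
  Less jobs credit R$8,000 → R$129,380

Alternative floor tax:
  Adjusted income: R$494,000 + R$135,000 + R$39,500 + R$159,500 = R$828,000
  Exemption: 20% × (R$828,000 − R$564,000) = R$52,800 ≥ R$45,000, so the exemption is fully phased out
  Base: R$828,000 − R$0 = R$828,000
  R$828,000 × 28% = R$231,840

Excess of alternative floor tax over general income tax: R$231,840 − R$129,380 = R$102,460.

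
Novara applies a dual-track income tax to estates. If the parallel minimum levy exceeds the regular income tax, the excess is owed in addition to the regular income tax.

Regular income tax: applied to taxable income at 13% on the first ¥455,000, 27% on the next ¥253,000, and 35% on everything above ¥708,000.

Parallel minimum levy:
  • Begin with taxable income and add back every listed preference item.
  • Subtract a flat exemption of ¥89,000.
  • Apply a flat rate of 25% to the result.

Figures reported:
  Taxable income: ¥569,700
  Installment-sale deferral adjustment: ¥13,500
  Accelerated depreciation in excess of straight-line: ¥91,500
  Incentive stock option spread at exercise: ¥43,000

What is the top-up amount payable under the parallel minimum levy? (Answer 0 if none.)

¥67,056

Regular income tax:
  ¥455,000 × 13% = ¥59,150
  ¥114,700 × 27% = ¥30,969
  → ¥90,119

Parallel minimum levy:
  Adjusted income: ¥569,700 + ¥13,500 + ¥91,500 + ¥43,000 = ¥717,700
  Less exemption ¥89,000 → base ¥628,700
  ¥628,700 × 25% = ¥157,175

Excess of parallel minimum levy over regular income tax: ¥157,175 − ¥90,119 = ¥67,056.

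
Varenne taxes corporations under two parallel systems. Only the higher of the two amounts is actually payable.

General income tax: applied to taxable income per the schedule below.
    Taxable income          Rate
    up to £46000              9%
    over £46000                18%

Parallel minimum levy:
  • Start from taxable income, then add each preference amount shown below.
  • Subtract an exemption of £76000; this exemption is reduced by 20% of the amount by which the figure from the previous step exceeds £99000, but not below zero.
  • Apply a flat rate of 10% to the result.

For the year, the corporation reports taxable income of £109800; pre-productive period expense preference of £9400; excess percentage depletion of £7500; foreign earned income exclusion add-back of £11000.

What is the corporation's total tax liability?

£15624

Parallel minimum levy:
  Adjusted income: £109800 + £9400 + £7500 + £11000 = £137700
  Exemption: £76000 − 20% × (£137700 − £99000) = £76000 − £7740 = £68260
  Base: £137700 − £68260 = £69440
  £69440 × 10% = £6944

General income tax:
  £46000 × 9% = £4140
  £63800 × 18% = £11484
  → £15624

£15624 > £6944, so the general income tax governs.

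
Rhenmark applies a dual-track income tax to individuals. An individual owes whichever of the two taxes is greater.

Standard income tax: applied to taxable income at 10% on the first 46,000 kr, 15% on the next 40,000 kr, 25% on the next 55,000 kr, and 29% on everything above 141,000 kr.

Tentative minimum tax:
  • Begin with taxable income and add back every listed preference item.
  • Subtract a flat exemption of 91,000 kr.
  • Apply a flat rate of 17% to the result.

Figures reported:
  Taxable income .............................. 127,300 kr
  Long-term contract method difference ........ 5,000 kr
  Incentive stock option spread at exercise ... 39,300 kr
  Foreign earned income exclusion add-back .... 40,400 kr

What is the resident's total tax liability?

20,925 kr

Standard income tax:
  46,000 kr × 10% = 4,600 kr
  40,000 kr × 15% = 6,000 kr
  41,300 kr × 25% = 10,325 kr
  → 20,925 kr

Tentative minimum tax:
  Adjusted income: 127,300 kr + 5,000 kr + 39,300 kr + 40,400 kr = 212,000 kr
  Less exemption 91,000 kr → base 121,000 kr
  121,000 kr × 17% = 20,570 kr

20,925 kr > 20,570 kr, so the standard income tax governs.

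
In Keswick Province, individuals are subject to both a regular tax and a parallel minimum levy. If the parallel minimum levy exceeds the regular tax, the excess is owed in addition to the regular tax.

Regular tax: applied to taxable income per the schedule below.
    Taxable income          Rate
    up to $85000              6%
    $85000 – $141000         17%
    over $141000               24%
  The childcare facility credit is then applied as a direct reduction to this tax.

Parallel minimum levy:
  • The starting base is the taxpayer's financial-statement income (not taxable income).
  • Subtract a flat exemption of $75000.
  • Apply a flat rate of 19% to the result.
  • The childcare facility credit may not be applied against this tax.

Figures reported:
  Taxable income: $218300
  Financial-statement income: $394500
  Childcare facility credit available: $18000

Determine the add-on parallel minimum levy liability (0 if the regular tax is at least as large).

$45533

Parallel minimum levy:
  Base (financial-statement income): $394500
  Less exemption $75000 → base $319500
  $319500 × 19% = $60705

Regular tax:
  $85000 × 6% = $5100
  $56000 × 17% = $9520
  $77300 × 24% = $18552
  → $33172
  Less childcare facility credit $18000 → $15172

Excess of parallel minimum levy over regular tax: $60705 − $15172 = $45533.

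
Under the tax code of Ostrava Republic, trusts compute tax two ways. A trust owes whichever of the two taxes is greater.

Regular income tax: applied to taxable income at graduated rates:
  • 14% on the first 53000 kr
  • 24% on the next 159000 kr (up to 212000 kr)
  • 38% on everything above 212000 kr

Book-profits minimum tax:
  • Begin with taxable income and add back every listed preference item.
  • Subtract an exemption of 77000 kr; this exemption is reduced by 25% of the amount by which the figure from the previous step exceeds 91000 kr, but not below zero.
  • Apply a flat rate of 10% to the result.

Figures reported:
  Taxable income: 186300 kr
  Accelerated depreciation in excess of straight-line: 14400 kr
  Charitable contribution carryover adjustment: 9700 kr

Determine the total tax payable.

39412 kr

Regular income tax:
  53000 kr × 14% = 7420 kr
  133300 kr × 24% = 31992 kr
  → 39412 kr

Book-profits minimum tax:
  Adjusted income: 186300 kr + 14400 kr + 9700 kr = 210400 kr
  Exemption: 77000 kr − 25% × (210400 kr − 91000 kr) = 77000 kr − 29850 kr = 47150 kr
  Base: 210400 kr − 47150 kr = 163250 kr
  163250 kr × 10% = 16325 kr

39412 kr > 16325 kr, so the regular income tax governs.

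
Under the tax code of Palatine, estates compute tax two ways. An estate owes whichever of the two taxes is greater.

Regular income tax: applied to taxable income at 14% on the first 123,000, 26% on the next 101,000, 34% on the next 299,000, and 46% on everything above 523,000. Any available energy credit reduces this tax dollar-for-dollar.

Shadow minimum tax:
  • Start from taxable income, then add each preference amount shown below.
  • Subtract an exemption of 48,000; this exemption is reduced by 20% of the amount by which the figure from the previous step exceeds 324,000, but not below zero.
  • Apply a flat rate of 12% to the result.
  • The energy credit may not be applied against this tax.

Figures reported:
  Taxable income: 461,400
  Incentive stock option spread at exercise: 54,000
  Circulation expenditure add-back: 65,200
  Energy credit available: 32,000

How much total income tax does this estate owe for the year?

Regular income tax:
  123,000 × 14% = 17,220
  101,000 × 26% = 26,260
  237,400 × 34% = 80,716
  → 124,196
  Less energy credit 32,000 → 92,196

Shadow minimum tax:
  Adjusted income: 461,400 + 54,000 + 65,200 = 580,600
  Exemption: 20% × (580,600 − 324,000) = 51,320 ≥ 48,000, so the exemption is fully phased out
  Base: 580,600 − 0 = 580,600
  580,600 × 12% = 69,672

92,196 > 69,672, so the regular income tax governs.

92,196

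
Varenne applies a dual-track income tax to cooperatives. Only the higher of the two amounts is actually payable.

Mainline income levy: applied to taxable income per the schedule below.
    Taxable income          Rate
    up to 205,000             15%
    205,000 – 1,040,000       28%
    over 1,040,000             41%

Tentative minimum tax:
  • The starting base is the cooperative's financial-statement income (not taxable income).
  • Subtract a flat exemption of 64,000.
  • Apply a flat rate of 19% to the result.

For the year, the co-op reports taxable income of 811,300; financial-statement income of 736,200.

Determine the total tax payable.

200,514

Tentative minimum tax:
  Base (financial-statement income): 736,200
  Less exemption 64,000 → base 672,200
  672,200 × 19% = 127,718

Mainline income levy:
  205,000 × 15% = 30,750
  606,300 × 28% = 169,764
  → 200,514

200,514 > 127,718, so the mainline income levy governs.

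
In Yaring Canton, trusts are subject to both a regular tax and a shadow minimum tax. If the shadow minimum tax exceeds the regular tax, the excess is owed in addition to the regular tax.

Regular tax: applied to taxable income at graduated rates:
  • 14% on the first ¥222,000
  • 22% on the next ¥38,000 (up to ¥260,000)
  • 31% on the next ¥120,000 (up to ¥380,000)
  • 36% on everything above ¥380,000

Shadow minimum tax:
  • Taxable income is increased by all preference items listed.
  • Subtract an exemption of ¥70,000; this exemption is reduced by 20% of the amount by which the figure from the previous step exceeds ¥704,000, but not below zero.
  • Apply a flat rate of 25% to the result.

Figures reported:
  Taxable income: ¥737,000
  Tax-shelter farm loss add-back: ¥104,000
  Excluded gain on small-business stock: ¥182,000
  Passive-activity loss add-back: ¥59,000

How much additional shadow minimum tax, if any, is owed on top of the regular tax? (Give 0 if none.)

¥65,340

Shadow minimum tax:
  Adjusted income: ¥737,000 + ¥104,000 + ¥182,000 + ¥59,000 = ¥1,082,000
  Exemption: 20% × (¥1,082,000 − ¥704,000) = ¥75,600 ≥ ¥70,000, so the exemption is fully phased out
  Base: ¥1,082,000 − ¥0 = ¥1,082,000
  ¥1,082,000 × 25% = ¥270,500

Regular tax:
  ¥222,000 × 14% = ¥31,080
  ¥38,000 × 22% = ¥8,360
  ¥120,000 × 31% = ¥37,200
  ¥357,000 × 36% = ¥128,520
  → ¥205,160

Excess of shadow minimum tax over regular tax: ¥270,500 − ¥205,160 = ¥65,340.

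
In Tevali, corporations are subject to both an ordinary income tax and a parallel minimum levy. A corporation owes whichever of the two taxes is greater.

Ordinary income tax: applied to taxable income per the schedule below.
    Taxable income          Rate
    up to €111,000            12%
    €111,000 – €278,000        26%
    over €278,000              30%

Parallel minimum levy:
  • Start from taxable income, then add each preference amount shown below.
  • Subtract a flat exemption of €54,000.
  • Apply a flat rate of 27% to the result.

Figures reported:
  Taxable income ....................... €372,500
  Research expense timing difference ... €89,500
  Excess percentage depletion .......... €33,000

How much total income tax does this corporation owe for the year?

€119,070

Parallel minimum levy:
  Adjusted income: €372,500 + €89,500 + €33,000 = €495,000
  Less exemption €54,000 → base €441,000
  €441,000 × 27% = €119,070

Ordinary income tax:
  €111,000 × 12% = €13,320
  €167,000 × 26% = €43,420
  €94,500 × 30% = €28,350
  → €85,090

€119,070 > €85,090, so the parallel minimum levy is the binding amount.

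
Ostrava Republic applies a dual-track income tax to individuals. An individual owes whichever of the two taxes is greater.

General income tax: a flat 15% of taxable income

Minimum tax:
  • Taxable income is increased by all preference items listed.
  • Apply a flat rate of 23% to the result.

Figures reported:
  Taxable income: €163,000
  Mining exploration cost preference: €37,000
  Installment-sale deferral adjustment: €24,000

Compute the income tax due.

General income tax:
  €163,000 × 15% = €24,450

Minimum tax:
  Adjusted income: €163,000 + €37,000 + €24,000 = €224,000
  €224,000 × 23% = €51,520

€51,520 > €24,450, so the minimum tax is the binding amount.

€51,520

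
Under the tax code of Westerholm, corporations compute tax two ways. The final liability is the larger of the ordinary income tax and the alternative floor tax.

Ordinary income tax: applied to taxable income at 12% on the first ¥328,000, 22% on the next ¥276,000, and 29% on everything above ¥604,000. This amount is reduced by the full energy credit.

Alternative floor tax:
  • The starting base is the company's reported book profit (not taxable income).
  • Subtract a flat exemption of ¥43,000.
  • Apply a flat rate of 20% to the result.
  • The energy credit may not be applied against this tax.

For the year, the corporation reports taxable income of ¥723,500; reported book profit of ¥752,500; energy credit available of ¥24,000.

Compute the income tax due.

Alternative floor tax:
  Base (reported book profit): ¥752,500
  Less exemption ¥43,000 → base ¥709,500
  ¥709,500 × 20% = ¥141,900

Ordinary income tax:
  ¥328,000 × 12% = ¥39,360
  ¥276,000 × 22% = ¥60,720
  ¥119,500 × 29% = ¥34,655
  → ¥134,735
  Less energy credit ¥24,000 → ¥110,735

¥141,900 > ¥110,735, so the alternative floor tax is the binding amount.

¥141,900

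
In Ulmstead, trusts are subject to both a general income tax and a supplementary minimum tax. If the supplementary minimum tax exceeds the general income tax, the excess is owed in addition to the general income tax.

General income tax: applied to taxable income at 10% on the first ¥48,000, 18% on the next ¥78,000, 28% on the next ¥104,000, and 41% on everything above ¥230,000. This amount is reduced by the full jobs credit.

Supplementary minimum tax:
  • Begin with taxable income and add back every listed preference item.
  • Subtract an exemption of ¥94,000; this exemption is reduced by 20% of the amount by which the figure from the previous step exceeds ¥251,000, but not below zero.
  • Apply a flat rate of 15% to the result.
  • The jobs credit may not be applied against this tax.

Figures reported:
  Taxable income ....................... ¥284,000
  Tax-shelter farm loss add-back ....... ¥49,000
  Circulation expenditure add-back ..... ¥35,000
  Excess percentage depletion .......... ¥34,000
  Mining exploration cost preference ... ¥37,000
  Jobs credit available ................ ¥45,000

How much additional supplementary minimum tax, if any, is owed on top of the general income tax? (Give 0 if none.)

General income tax:
  ¥48,000 × 10% = ¥4,800
  ¥78,000 × 18% = ¥14,040
  ¥104,000 × 28% = ¥29,120
  ¥54,000 × 41% = ¥22,140
  → ¥70,100
  Less jobs credit ¥45,000 → ¥25,100

Supplementary minimum tax:
  Adjusted income: ¥284,000 + ¥49,000 + ¥35,000 + ¥34,000 + ¥37,000 = ¥439,000
  Exemption: ¥94,000 − 20% × (¥439,000 − ¥251,000) = ¥94,000 − ¥37,600 = ¥56,400
  Base: ¥439,000 − ¥56,400 = ¥382,600
  ¥382,600 × 15% = ¥57,390

Excess of supplementary minimum tax over general income tax: ¥57,390 − ¥25,100 = ¥32,290.

¥32,290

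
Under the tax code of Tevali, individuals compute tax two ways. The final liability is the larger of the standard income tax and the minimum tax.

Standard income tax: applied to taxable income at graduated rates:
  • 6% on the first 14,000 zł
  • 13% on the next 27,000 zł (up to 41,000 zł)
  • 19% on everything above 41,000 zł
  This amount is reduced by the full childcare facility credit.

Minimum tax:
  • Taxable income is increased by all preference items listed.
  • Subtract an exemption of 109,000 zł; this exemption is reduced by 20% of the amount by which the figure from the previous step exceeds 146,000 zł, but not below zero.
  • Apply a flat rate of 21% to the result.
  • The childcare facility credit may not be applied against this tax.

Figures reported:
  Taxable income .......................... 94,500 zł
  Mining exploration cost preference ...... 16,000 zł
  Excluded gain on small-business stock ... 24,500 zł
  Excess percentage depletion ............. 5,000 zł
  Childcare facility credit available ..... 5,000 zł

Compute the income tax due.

Minimum tax:
  Adjusted income: 94,500 zł + 16,000 zł + 24,500 zł + 5,000 zł = 140,000 zł
  Exemption: 140,000 zł ≤ 146,000 zł, so full 109,000 zł applies
  Base: 140,000 zł − 109,000 zł = 31,000 zł
  31,000 zł × 21% = 6,510 zł

Standard income tax:
  14,000 zł × 6% = 840 zł
  27,000 zł × 13% = 3,510 zł
  53,500 zł × 19% = 10,165 zł
  → 14,515 zł
  Less childcare facility credit 5,000 zł → 9,515 zł

9,515 zł > 6,510 zł, so the standard income tax governs.

9,515 zł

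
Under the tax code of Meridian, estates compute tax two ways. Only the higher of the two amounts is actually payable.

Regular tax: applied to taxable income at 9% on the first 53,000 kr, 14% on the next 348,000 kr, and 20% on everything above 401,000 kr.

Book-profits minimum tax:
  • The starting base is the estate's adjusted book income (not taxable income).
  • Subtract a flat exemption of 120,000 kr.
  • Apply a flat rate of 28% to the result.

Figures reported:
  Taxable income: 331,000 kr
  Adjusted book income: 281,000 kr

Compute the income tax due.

Regular tax:
  53,000 kr × 9% = 4,770 kr
  278,000 kr × 14% = 38,920 kr
  → 43,690 kr

Book-profits minimum tax:
  Base (adjusted book income): 281,000 kr
  Less exemption 120,000 kr → base 161,000 kr
  161,000 kr × 28% = 45,080 kr

45,080 kr > 43,690 kr, so the book-profits minimum tax is the binding amount.

45,080 kr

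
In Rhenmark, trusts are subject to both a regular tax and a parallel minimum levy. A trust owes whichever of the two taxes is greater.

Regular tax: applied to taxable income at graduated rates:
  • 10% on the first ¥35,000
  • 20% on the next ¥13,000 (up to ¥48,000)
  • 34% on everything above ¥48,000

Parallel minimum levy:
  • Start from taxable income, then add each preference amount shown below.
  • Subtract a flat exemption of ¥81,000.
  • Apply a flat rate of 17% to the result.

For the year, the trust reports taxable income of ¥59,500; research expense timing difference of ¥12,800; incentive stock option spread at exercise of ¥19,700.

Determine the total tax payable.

¥10,010

Parallel minimum levy:
  Adjusted income: ¥59,500 + ¥12,800 + ¥19,700 = ¥92,000
  Less exemption ¥81,000 → base ¥11,000
  ¥11,000 × 17% = ¥1,870

Regular tax:
  ¥35,000 × 10% = ¥3,500
  ¥13,000 × 20% = ¥2,600
  ¥11,500 × 34% = ¥3,910
  → ¥10,010

¥10,010 > ¥1,870, so the regular tax governs.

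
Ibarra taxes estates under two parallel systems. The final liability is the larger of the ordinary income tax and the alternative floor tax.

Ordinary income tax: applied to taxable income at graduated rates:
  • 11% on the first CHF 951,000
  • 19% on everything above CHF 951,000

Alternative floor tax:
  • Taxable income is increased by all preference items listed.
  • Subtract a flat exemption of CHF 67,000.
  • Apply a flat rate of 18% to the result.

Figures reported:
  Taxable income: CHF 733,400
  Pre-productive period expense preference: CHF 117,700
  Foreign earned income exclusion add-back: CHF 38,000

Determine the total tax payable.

Alternative floor tax:
  Adjusted income: CHF 733,400 + CHF 117,700 + CHF 38,000 = CHF 889,100
  Less exemption CHF 67,000 → base CHF 822,100
  CHF 822,100 × 18% = CHF 147,978

Ordinary income tax:
  CHF 733,400 × 11% = CHF 80,674

CHF 147,978 > CHF 80,674, so the alternative floor tax is the binding amount.

CHF 147,978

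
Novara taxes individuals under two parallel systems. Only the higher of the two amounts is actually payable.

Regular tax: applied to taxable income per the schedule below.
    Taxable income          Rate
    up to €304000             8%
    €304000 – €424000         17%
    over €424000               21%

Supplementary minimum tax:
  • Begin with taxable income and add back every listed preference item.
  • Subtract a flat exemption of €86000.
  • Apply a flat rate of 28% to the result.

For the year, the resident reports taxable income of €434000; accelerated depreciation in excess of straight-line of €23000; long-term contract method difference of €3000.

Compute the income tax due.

€104720

Regular tax:
  €304000 × 8% = €24320
  €120000 × 17% = €20400
  €10000 × 21% = €2100
  → €46820

Supplementary minimum tax:
  Adjusted income: €434000 + €23000 + €3000 = €460000
  Less exemption €86000 → base €374000
  €374000 × 28% = €104720

€104720 > €46820, so the supplementary minimum tax is the binding amount.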